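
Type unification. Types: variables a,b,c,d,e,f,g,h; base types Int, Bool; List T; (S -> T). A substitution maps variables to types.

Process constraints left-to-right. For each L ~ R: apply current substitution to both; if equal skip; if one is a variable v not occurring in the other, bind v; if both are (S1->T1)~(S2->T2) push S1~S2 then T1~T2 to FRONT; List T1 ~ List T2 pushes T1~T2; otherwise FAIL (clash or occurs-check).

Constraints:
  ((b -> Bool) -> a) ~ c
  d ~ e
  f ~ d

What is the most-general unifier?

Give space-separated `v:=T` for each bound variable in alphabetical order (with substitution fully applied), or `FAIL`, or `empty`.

Answer: c:=((b -> Bool) -> a) d:=e f:=e

Derivation:
step 1: unify ((b -> Bool) -> a) ~ c  [subst: {-} | 2 pending]
  bind c := ((b -> Bool) -> a)
step 2: unify d ~ e  [subst: {c:=((b -> Bool) -> a)} | 1 pending]
  bind d := e
step 3: unify f ~ e  [subst: {c:=((b -> Bool) -> a), d:=e} | 0 pending]
  bind f := e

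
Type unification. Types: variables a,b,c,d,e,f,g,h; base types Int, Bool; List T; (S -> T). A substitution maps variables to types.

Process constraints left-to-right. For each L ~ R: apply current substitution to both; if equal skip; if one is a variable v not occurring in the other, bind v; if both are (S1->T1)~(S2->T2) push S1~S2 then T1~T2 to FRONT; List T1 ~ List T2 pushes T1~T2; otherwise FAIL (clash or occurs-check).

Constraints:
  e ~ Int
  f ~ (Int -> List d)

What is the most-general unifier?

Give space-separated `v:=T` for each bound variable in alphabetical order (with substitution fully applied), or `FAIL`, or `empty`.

Answer: e:=Int f:=(Int -> List d)

Derivation:
step 1: unify e ~ Int  [subst: {-} | 1 pending]
  bind e := Int
step 2: unify f ~ (Int -> List d)  [subst: {e:=Int} | 0 pending]
  bind f := (Int -> List d)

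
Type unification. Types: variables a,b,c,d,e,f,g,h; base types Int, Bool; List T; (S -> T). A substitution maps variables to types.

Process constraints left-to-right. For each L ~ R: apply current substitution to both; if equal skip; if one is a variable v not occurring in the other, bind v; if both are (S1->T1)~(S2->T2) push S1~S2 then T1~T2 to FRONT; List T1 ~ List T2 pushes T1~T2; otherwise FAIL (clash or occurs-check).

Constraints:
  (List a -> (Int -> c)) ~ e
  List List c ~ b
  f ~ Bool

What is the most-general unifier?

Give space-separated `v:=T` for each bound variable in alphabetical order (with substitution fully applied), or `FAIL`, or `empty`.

step 1: unify (List a -> (Int -> c)) ~ e  [subst: {-} | 2 pending]
  bind e := (List a -> (Int -> c))
step 2: unify List List c ~ b  [subst: {e:=(List a -> (Int -> c))} | 1 pending]
  bind b := List List c
step 3: unify f ~ Bool  [subst: {e:=(List a -> (Int -> c)), b:=List List c} | 0 pending]
  bind f := Bool

Answer: b:=List List c e:=(List a -> (Int -> c)) f:=Bool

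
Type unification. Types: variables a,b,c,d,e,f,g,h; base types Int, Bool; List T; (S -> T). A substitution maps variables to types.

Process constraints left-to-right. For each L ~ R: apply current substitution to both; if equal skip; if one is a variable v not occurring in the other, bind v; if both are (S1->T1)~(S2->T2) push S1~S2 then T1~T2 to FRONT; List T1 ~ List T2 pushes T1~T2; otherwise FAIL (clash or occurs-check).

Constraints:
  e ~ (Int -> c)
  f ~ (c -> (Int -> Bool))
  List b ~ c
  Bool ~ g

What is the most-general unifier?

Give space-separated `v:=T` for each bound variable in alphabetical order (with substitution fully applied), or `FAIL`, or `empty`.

step 1: unify e ~ (Int -> c)  [subst: {-} | 3 pending]
  bind e := (Int -> c)
step 2: unify f ~ (c -> (Int -> Bool))  [subst: {e:=(Int -> c)} | 2 pending]
  bind f := (c -> (Int -> Bool))
step 3: unify List b ~ c  [subst: {e:=(Int -> c), f:=(c -> (Int -> Bool))} | 1 pending]
  bind c := List b
step 4: unify Bool ~ g  [subst: {e:=(Int -> c), f:=(c -> (Int -> Bool)), c:=List b} | 0 pending]
  bind g := Bool

Answer: c:=List b e:=(Int -> List b) f:=(List b -> (Int -> Bool)) g:=Bool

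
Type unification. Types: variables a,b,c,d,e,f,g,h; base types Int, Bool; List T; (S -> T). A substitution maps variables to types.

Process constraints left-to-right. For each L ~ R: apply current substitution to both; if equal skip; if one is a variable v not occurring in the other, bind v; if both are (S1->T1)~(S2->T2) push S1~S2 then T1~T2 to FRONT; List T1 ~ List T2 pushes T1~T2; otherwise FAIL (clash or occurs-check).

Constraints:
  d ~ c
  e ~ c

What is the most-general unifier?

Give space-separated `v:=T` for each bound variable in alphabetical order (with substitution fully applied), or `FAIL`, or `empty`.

Answer: d:=c e:=c

Derivation:
step 1: unify d ~ c  [subst: {-} | 1 pending]
  bind d := c
step 2: unify e ~ c  [subst: {d:=c} | 0 pending]
  bind e := c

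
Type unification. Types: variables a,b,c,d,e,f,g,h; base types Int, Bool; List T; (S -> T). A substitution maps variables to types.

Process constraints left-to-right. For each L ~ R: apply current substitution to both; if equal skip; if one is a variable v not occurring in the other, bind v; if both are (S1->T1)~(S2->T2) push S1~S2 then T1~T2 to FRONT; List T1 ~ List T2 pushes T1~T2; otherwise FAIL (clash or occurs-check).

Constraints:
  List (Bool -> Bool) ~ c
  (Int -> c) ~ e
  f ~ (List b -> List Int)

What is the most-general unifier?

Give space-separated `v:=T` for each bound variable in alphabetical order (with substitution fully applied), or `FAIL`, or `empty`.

step 1: unify List (Bool -> Bool) ~ c  [subst: {-} | 2 pending]
  bind c := List (Bool -> Bool)
step 2: unify (Int -> List (Bool -> Bool)) ~ e  [subst: {c:=List (Bool -> Bool)} | 1 pending]
  bind e := (Int -> List (Bool -> Bool))
step 3: unify f ~ (List b -> List Int)  [subst: {c:=List (Bool -> Bool), e:=(Int -> List (Bool -> Bool))} | 0 pending]
  bind f := (List b -> List Int)

Answer: c:=List (Bool -> Bool) e:=(Int -> List (Bool -> Bool)) f:=(List b -> List Int)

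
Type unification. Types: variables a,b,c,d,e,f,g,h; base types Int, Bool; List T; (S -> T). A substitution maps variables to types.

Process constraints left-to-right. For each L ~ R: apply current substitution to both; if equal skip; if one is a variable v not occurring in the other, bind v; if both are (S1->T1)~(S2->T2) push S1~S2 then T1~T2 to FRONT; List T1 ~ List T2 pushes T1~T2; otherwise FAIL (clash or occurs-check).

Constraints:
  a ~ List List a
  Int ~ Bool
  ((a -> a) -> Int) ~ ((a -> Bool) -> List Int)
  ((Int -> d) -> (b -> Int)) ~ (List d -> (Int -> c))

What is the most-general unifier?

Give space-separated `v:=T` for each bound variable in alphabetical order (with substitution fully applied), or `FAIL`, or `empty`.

step 1: unify a ~ List List a  [subst: {-} | 3 pending]
  occurs-check fail: a in List List a

Answer: FAIL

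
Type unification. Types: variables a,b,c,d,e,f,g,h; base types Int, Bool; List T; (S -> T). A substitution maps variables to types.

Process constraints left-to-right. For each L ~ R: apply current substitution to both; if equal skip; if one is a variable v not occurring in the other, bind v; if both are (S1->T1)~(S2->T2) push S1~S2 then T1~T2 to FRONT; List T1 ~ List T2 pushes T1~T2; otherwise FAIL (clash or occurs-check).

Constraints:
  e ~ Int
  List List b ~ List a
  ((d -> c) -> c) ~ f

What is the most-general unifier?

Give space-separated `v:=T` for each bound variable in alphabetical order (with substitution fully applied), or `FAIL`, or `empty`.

Answer: a:=List b e:=Int f:=((d -> c) -> c)

Derivation:
step 1: unify e ~ Int  [subst: {-} | 2 pending]
  bind e := Int
step 2: unify List List b ~ List a  [subst: {e:=Int} | 1 pending]
  -> decompose List: push List b~a
step 3: unify List b ~ a  [subst: {e:=Int} | 1 pending]
  bind a := List b
step 4: unify ((d -> c) -> c) ~ f  [subst: {e:=Int, a:=List b} | 0 pending]
  bind f := ((d -> c) -> c)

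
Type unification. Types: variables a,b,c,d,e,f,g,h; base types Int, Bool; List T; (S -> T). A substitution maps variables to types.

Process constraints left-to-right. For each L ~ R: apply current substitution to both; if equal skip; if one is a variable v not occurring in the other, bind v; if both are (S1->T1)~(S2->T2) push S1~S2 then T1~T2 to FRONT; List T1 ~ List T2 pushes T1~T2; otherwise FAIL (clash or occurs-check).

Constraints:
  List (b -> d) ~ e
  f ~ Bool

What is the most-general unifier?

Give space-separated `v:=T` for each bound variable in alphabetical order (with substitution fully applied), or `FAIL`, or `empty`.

Answer: e:=List (b -> d) f:=Bool

Derivation:
step 1: unify List (b -> d) ~ e  [subst: {-} | 1 pending]
  bind e := List (b -> d)
step 2: unify f ~ Bool  [subst: {e:=List (b -> d)} | 0 pending]
  bind f := Bool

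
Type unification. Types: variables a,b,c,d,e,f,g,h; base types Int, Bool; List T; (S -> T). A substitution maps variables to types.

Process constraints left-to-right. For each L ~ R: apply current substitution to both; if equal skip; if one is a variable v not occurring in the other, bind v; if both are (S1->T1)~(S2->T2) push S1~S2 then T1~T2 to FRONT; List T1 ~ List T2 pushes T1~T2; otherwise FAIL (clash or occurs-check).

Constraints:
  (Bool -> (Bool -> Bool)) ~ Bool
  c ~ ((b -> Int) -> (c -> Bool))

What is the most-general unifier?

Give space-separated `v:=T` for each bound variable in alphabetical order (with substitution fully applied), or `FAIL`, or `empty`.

step 1: unify (Bool -> (Bool -> Bool)) ~ Bool  [subst: {-} | 1 pending]
  clash: (Bool -> (Bool -> Bool)) vs Bool

Answer: FAIL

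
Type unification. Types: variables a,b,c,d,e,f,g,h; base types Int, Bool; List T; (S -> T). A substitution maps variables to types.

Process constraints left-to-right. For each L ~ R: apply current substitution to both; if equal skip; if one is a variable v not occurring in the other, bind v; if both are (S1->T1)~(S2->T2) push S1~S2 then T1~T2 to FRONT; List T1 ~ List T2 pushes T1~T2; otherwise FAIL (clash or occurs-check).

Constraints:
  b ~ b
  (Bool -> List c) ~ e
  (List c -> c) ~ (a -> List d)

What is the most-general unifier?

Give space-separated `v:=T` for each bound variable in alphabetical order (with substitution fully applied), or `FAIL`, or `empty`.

Answer: a:=List List d c:=List d e:=(Bool -> List List d)

Derivation:
step 1: unify b ~ b  [subst: {-} | 2 pending]
  -> identical, skip
step 2: unify (Bool -> List c) ~ e  [subst: {-} | 1 pending]
  bind e := (Bool -> List c)
step 3: unify (List c -> c) ~ (a -> List d)  [subst: {e:=(Bool -> List c)} | 0 pending]
  -> decompose arrow: push List c~a, c~List d
step 4: unify List c ~ a  [subst: {e:=(Bool -> List c)} | 1 pending]
  bind a := List c
step 5: unify c ~ List d  [subst: {e:=(Bool -> List c), a:=List c} | 0 pending]
  bind c := List d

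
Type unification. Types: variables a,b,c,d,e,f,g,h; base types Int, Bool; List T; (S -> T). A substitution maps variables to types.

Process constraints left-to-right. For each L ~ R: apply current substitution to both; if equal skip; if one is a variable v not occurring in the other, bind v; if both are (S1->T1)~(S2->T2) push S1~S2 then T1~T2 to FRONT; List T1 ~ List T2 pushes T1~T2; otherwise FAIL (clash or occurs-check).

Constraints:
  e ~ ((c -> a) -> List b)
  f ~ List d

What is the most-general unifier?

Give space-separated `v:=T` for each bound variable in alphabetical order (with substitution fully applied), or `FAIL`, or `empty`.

Answer: e:=((c -> a) -> List b) f:=List d

Derivation:
step 1: unify e ~ ((c -> a) -> List b)  [subst: {-} | 1 pending]
  bind e := ((c -> a) -> List b)
step 2: unify f ~ List d  [subst: {e:=((c -> a) -> List b)} | 0 pending]
  bind f := List d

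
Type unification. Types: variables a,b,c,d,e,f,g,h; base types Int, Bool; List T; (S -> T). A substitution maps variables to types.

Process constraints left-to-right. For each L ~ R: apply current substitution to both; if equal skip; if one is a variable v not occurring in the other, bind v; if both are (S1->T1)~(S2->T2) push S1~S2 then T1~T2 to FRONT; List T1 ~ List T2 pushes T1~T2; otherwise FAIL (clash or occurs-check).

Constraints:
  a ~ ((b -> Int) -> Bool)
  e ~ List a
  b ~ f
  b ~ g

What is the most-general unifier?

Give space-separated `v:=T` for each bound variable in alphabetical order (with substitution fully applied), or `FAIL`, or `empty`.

step 1: unify a ~ ((b -> Int) -> Bool)  [subst: {-} | 3 pending]
  bind a := ((b -> Int) -> Bool)
step 2: unify e ~ List ((b -> Int) -> Bool)  [subst: {a:=((b -> Int) -> Bool)} | 2 pending]
  bind e := List ((b -> Int) -> Bool)
step 3: unify b ~ f  [subst: {a:=((b -> Int) -> Bool), e:=List ((b -> Int) -> Bool)} | 1 pending]
  bind b := f
step 4: unify f ~ g  [subst: {a:=((b -> Int) -> Bool), e:=List ((b -> Int) -> Bool), b:=f} | 0 pending]
  bind f := g

Answer: a:=((g -> Int) -> Bool) b:=g e:=List ((g -> Int) -> Bool) f:=g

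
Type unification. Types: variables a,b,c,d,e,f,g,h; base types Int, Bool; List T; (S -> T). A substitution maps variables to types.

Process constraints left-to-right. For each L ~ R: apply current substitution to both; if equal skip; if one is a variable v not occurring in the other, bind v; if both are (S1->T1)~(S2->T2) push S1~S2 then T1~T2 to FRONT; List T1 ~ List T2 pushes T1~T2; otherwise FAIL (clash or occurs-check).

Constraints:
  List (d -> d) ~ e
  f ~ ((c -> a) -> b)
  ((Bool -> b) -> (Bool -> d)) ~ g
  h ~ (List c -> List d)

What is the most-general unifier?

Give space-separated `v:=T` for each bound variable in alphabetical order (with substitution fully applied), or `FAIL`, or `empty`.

step 1: unify List (d -> d) ~ e  [subst: {-} | 3 pending]
  bind e := List (d -> d)
step 2: unify f ~ ((c -> a) -> b)  [subst: {e:=List (d -> d)} | 2 pending]
  bind f := ((c -> a) -> b)
step 3: unify ((Bool -> b) -> (Bool -> d)) ~ g  [subst: {e:=List (d -> d), f:=((c -> a) -> b)} | 1 pending]
  bind g := ((Bool -> b) -> (Bool -> d))
step 4: unify h ~ (List c -> List d)  [subst: {e:=List (d -> d), f:=((c -> a) -> b), g:=((Bool -> b) -> (Bool -> d))} | 0 pending]
  bind h := (List c -> List d)

Answer: e:=List (d -> d) f:=((c -> a) -> b) g:=((Bool -> b) -> (Bool -> d)) h:=(List c -> List d)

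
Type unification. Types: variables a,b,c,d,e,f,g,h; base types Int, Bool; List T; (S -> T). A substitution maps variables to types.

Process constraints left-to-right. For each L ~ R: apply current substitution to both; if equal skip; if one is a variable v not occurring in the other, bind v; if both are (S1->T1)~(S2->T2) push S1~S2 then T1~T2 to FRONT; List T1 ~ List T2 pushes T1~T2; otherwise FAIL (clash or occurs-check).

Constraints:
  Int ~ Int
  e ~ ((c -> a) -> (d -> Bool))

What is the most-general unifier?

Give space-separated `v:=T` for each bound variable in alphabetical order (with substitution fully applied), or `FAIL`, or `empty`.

step 1: unify Int ~ Int  [subst: {-} | 1 pending]
  -> identical, skip
step 2: unify e ~ ((c -> a) -> (d -> Bool))  [subst: {-} | 0 pending]
  bind e := ((c -> a) -> (d -> Bool))

Answer: e:=((c -> a) -> (d -> Bool))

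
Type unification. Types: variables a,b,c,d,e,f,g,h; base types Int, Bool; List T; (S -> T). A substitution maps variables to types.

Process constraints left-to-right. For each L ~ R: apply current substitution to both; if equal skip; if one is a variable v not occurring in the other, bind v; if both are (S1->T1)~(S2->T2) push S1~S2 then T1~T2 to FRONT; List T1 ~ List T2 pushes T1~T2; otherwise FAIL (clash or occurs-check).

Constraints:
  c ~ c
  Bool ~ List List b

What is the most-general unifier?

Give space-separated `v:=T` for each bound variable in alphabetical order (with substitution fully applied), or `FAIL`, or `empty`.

Answer: FAIL

Derivation:
step 1: unify c ~ c  [subst: {-} | 1 pending]
  -> identical, skip
step 2: unify Bool ~ List List b  [subst: {-} | 0 pending]
  clash: Bool vs List List b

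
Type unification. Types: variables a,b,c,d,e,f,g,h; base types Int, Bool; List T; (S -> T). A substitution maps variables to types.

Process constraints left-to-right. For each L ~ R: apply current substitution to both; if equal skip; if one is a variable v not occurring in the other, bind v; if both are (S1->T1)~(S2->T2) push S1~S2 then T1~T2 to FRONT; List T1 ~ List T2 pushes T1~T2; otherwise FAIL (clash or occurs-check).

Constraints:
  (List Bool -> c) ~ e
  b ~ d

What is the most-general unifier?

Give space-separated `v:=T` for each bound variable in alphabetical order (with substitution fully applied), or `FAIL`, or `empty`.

Answer: b:=d e:=(List Bool -> c)

Derivation:
step 1: unify (List Bool -> c) ~ e  [subst: {-} | 1 pending]
  bind e := (List Bool -> c)
step 2: unify b ~ d  [subst: {e:=(List Bool -> c)} | 0 pending]
  bind b := d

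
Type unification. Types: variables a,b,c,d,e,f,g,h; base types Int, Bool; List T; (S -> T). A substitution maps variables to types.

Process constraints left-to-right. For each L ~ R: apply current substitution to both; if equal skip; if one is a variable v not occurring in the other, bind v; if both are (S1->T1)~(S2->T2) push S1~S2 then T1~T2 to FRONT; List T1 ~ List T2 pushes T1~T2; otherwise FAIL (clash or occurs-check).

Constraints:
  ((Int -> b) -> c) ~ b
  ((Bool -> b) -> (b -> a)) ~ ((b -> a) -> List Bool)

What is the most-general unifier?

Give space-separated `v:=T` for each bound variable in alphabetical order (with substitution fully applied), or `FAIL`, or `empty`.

step 1: unify ((Int -> b) -> c) ~ b  [subst: {-} | 1 pending]
  occurs-check fail

Answer: FAIL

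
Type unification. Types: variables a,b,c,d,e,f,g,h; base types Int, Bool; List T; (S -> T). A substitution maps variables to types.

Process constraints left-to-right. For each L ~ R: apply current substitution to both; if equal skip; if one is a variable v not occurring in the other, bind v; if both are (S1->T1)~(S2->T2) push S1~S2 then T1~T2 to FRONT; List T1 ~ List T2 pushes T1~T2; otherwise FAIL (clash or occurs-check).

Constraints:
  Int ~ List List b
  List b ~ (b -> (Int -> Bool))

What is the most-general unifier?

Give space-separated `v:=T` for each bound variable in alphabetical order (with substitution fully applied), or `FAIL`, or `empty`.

Answer: FAIL

Derivation:
step 1: unify Int ~ List List b  [subst: {-} | 1 pending]
  clash: Int vs List List b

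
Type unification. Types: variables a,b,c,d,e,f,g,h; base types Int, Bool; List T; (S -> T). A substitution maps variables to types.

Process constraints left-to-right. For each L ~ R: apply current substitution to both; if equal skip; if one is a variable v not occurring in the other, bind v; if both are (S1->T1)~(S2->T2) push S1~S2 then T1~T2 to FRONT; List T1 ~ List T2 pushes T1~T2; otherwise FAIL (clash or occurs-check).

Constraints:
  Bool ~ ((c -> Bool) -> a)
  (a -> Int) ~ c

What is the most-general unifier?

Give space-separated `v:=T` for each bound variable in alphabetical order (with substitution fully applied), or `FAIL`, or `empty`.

step 1: unify Bool ~ ((c -> Bool) -> a)  [subst: {-} | 1 pending]
  clash: Bool vs ((c -> Bool) -> a)

Answer: FAIL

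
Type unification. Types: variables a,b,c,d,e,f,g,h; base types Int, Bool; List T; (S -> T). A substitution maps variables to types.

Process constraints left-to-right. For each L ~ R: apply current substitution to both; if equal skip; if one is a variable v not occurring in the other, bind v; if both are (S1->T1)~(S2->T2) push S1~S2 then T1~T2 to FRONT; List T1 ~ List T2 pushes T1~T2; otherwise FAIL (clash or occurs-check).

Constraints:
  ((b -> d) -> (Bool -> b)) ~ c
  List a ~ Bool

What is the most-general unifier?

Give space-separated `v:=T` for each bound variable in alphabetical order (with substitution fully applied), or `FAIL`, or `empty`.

Answer: FAIL

Derivation:
step 1: unify ((b -> d) -> (Bool -> b)) ~ c  [subst: {-} | 1 pending]
  bind c := ((b -> d) -> (Bool -> b))
step 2: unify List a ~ Bool  [subst: {c:=((b -> d) -> (Bool -> b))} | 0 pending]
  clash: List a vs Bool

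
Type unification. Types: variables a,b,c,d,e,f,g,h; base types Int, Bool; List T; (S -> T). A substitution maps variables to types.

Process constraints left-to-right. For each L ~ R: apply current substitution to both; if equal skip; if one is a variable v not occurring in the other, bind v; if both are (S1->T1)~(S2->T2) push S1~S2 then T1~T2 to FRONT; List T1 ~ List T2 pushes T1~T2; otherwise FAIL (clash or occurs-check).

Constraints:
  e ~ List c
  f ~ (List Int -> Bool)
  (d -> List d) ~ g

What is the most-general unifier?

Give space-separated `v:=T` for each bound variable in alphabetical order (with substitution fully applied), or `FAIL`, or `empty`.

Answer: e:=List c f:=(List Int -> Bool) g:=(d -> List d)

Derivation:
step 1: unify e ~ List c  [subst: {-} | 2 pending]
  bind e := List c
step 2: unify f ~ (List Int -> Bool)  [subst: {e:=List c} | 1 pending]
  bind f := (List Int -> Bool)
step 3: unify (d -> List d) ~ g  [subst: {e:=List c, f:=(List Int -> Bool)} | 0 pending]
  bind g := (d -> List d)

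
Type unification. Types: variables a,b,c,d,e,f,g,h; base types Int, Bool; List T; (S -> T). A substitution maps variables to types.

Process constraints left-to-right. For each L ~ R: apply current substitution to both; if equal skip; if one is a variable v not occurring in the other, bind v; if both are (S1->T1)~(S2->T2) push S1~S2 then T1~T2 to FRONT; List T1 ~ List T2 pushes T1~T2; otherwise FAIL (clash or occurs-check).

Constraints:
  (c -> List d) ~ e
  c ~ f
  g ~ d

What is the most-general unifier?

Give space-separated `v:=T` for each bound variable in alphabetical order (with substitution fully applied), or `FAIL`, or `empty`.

step 1: unify (c -> List d) ~ e  [subst: {-} | 2 pending]
  bind e := (c -> List d)
step 2: unify c ~ f  [subst: {e:=(c -> List d)} | 1 pending]
  bind c := f
step 3: unify g ~ d  [subst: {e:=(c -> List d), c:=f} | 0 pending]
  bind g := d

Answer: c:=f e:=(f -> List d) g:=d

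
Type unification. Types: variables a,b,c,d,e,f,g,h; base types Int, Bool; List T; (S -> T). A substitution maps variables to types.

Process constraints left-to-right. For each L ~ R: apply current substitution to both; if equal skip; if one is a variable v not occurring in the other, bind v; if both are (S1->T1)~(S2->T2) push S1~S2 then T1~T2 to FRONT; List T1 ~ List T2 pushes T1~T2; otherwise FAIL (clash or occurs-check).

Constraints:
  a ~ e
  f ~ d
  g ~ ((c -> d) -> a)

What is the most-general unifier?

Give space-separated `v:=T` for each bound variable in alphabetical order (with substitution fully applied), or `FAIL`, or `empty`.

Answer: a:=e f:=d g:=((c -> d) -> e)

Derivation:
step 1: unify a ~ e  [subst: {-} | 2 pending]
  bind a := e
step 2: unify f ~ d  [subst: {a:=e} | 1 pending]
  bind f := d
step 3: unify g ~ ((c -> d) -> e)  [subst: {a:=e, f:=d} | 0 pending]
  bind g := ((c -> d) -> e)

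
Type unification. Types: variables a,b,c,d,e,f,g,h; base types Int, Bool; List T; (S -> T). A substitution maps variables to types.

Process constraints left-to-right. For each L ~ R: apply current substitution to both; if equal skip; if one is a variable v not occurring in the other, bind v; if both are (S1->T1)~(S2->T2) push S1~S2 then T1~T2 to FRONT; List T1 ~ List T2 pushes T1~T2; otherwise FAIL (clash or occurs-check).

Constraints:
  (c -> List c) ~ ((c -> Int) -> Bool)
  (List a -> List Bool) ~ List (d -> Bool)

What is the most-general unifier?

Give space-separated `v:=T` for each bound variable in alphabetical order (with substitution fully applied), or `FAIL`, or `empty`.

step 1: unify (c -> List c) ~ ((c -> Int) -> Bool)  [subst: {-} | 1 pending]
  -> decompose arrow: push c~(c -> Int), List c~Bool
step 2: unify c ~ (c -> Int)  [subst: {-} | 2 pending]
  occurs-check fail: c in (c -> Int)

Answer: FAIL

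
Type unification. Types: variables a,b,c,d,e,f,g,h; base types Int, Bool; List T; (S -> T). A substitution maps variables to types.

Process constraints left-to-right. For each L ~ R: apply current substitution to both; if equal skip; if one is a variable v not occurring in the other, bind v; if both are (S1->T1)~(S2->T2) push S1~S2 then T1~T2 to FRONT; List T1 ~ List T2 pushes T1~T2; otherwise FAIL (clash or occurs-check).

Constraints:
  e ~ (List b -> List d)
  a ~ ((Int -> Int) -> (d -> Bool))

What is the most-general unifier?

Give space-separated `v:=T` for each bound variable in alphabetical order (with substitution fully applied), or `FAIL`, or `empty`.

step 1: unify e ~ (List b -> List d)  [subst: {-} | 1 pending]
  bind e := (List b -> List d)
step 2: unify a ~ ((Int -> Int) -> (d -> Bool))  [subst: {e:=(List b -> List d)} | 0 pending]
  bind a := ((Int -> Int) -> (d -> Bool))

Answer: a:=((Int -> Int) -> (d -> Bool)) e:=(List b -> List d)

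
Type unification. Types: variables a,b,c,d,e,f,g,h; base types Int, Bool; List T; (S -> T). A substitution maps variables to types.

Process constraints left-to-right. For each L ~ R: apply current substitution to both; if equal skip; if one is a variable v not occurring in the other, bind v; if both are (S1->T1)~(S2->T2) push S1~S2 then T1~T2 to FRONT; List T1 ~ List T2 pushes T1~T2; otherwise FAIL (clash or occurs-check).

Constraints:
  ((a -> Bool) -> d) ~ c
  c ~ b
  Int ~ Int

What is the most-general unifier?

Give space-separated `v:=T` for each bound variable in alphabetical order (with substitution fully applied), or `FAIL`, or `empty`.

step 1: unify ((a -> Bool) -> d) ~ c  [subst: {-} | 2 pending]
  bind c := ((a -> Bool) -> d)
step 2: unify ((a -> Bool) -> d) ~ b  [subst: {c:=((a -> Bool) -> d)} | 1 pending]
  bind b := ((a -> Bool) -> d)
step 3: unify Int ~ Int  [subst: {c:=((a -> Bool) -> d), b:=((a -> Bool) -> d)} | 0 pending]
  -> identical, skip

Answer: b:=((a -> Bool) -> d) c:=((a -> Bool) -> d)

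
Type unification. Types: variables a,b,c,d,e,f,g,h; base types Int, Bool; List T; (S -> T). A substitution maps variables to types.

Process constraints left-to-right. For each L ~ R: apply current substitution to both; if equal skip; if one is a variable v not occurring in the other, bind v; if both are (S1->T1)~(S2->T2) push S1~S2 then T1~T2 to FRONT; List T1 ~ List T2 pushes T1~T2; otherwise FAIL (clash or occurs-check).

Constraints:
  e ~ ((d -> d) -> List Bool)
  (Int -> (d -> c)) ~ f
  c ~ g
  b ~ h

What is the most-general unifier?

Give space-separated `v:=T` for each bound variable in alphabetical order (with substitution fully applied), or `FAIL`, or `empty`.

Answer: b:=h c:=g e:=((d -> d) -> List Bool) f:=(Int -> (d -> g))

Derivation:
step 1: unify e ~ ((d -> d) -> List Bool)  [subst: {-} | 3 pending]
  bind e := ((d -> d) -> List Bool)
step 2: unify (Int -> (d -> c)) ~ f  [subst: {e:=((d -> d) -> List Bool)} | 2 pending]
  bind f := (Int -> (d -> c))
step 3: unify c ~ g  [subst: {e:=((d -> d) -> List Bool), f:=(Int -> (d -> c))} | 1 pending]
  bind c := g
step 4: unify b ~ h  [subst: {e:=((d -> d) -> List Bool), f:=(Int -> (d -> c)), c:=g} | 0 pending]
  bind b := h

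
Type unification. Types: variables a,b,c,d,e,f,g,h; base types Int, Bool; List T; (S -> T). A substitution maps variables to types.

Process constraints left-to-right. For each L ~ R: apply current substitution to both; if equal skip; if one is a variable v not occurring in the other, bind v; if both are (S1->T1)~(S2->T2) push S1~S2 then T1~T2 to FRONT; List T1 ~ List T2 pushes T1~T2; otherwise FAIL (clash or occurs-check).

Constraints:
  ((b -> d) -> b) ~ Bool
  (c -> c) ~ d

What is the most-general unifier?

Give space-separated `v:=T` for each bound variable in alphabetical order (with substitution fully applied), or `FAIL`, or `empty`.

Answer: FAIL

Derivation:
step 1: unify ((b -> d) -> b) ~ Bool  [subst: {-} | 1 pending]
  clash: ((b -> d) -> b) vs Bool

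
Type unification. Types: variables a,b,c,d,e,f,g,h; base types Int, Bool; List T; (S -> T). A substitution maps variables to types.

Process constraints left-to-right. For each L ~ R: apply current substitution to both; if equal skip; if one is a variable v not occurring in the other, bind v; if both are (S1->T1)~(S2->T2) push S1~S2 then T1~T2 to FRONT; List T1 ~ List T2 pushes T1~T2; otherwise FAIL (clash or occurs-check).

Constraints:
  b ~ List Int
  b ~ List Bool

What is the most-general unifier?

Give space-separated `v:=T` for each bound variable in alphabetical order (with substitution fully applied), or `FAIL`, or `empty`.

Answer: FAIL

Derivation:
step 1: unify b ~ List Int  [subst: {-} | 1 pending]
  bind b := List Int
step 2: unify List Int ~ List Bool  [subst: {b:=List Int} | 0 pending]
  -> decompose List: push Int~Bool
step 3: unify Int ~ Bool  [subst: {b:=List Int} | 0 pending]
  clash: Int vs Bool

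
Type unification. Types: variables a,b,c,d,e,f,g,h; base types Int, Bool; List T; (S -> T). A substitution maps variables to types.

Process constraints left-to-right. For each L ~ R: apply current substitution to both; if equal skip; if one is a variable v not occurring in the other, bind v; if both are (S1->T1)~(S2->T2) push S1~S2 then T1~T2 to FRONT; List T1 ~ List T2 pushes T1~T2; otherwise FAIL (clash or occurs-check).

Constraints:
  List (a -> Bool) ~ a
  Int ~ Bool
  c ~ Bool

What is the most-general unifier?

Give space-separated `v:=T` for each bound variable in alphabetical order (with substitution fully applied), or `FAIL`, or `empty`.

step 1: unify List (a -> Bool) ~ a  [subst: {-} | 2 pending]
  occurs-check fail

Answer: FAIL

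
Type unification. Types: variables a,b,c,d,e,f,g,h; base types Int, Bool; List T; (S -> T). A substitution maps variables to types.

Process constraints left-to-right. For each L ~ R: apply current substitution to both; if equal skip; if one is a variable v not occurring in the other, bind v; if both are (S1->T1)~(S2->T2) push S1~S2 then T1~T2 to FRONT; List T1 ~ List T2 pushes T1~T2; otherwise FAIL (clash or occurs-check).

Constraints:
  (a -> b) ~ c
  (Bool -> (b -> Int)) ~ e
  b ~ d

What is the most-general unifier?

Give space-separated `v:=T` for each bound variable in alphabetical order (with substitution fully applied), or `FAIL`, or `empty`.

Answer: b:=d c:=(a -> d) e:=(Bool -> (d -> Int))

Derivation:
step 1: unify (a -> b) ~ c  [subst: {-} | 2 pending]
  bind c := (a -> b)
step 2: unify (Bool -> (b -> Int)) ~ e  [subst: {c:=(a -> b)} | 1 pending]
  bind e := (Bool -> (b -> Int))
step 3: unify b ~ d  [subst: {c:=(a -> b), e:=(Bool -> (b -> Int))} | 0 pending]
  bind b := d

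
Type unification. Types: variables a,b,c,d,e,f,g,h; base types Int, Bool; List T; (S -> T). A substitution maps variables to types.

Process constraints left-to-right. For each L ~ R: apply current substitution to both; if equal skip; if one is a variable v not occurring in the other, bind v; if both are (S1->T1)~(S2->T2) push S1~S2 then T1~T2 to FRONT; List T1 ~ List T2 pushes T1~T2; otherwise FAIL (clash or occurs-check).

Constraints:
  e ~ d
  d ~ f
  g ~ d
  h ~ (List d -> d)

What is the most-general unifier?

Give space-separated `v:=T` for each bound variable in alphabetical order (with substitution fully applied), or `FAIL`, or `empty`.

Answer: d:=f e:=f g:=f h:=(List f -> f)

Derivation:
step 1: unify e ~ d  [subst: {-} | 3 pending]
  bind e := d
step 2: unify d ~ f  [subst: {e:=d} | 2 pending]
  bind d := f
step 3: unify g ~ f  [subst: {e:=d, d:=f} | 1 pending]
  bind g := f
step 4: unify h ~ (List f -> f)  [subst: {e:=d, d:=f, g:=f} | 0 pending]
  bind h := (List f -> f)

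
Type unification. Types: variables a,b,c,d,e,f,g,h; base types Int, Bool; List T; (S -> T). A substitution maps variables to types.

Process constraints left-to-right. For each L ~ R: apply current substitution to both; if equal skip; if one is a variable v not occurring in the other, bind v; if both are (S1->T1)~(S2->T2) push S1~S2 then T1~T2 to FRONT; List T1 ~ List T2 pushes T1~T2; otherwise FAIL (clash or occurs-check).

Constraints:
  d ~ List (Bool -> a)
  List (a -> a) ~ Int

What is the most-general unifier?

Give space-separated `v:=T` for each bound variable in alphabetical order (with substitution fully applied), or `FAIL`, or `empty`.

step 1: unify d ~ List (Bool -> a)  [subst: {-} | 1 pending]
  bind d := List (Bool -> a)
step 2: unify List (a -> a) ~ Int  [subst: {d:=List (Bool -> a)} | 0 pending]
  clash: List (a -> a) vs Int

Answer: FAIL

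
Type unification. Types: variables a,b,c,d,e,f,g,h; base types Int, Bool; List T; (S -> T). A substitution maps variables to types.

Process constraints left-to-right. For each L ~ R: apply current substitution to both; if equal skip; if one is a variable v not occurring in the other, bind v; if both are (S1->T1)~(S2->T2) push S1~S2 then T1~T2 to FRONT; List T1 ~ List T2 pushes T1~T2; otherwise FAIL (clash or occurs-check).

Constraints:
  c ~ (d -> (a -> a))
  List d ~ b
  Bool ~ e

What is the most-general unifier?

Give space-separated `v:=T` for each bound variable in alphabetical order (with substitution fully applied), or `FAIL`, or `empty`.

step 1: unify c ~ (d -> (a -> a))  [subst: {-} | 2 pending]
  bind c := (d -> (a -> a))
step 2: unify List d ~ b  [subst: {c:=(d -> (a -> a))} | 1 pending]
  bind b := List d
step 3: unify Bool ~ e  [subst: {c:=(d -> (a -> a)), b:=List d} | 0 pending]
  bind e := Bool

Answer: b:=List d c:=(d -> (a -> a)) e:=Bool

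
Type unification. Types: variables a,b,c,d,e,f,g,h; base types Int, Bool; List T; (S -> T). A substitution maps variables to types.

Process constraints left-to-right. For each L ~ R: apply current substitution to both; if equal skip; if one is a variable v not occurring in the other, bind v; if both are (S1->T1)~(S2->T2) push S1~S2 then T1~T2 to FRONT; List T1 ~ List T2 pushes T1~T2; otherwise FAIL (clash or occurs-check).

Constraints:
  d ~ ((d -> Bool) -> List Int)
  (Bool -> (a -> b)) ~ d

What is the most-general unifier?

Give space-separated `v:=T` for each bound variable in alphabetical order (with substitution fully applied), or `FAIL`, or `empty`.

step 1: unify d ~ ((d -> Bool) -> List Int)  [subst: {-} | 1 pending]
  occurs-check fail: d in ((d -> Bool) -> List Int)

Answer: FAIL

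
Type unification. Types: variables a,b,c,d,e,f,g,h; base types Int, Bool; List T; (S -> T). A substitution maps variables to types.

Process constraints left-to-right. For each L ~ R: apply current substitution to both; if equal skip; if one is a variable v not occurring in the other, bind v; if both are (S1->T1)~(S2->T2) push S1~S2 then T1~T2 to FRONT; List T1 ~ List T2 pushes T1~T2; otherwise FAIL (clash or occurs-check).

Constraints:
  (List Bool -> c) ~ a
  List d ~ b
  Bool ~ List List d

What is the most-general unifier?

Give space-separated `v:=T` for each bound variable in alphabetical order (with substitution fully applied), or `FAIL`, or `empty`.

Answer: FAIL

Derivation:
step 1: unify (List Bool -> c) ~ a  [subst: {-} | 2 pending]
  bind a := (List Bool -> c)
step 2: unify List d ~ b  [subst: {a:=(List Bool -> c)} | 1 pending]
  bind b := List d
step 3: unify Bool ~ List List d  [subst: {a:=(List Bool -> c), b:=List d} | 0 pending]
  clash: Bool vs List List d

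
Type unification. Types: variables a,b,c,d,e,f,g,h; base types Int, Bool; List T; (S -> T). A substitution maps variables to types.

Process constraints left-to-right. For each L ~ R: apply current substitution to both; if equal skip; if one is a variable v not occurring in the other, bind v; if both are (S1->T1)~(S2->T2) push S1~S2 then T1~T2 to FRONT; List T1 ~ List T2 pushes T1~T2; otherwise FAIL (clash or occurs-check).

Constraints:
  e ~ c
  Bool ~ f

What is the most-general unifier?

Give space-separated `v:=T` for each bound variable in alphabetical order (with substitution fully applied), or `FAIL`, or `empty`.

step 1: unify e ~ c  [subst: {-} | 1 pending]
  bind e := c
step 2: unify Bool ~ f  [subst: {e:=c} | 0 pending]
  bind f := Bool

Answer: e:=c f:=Bool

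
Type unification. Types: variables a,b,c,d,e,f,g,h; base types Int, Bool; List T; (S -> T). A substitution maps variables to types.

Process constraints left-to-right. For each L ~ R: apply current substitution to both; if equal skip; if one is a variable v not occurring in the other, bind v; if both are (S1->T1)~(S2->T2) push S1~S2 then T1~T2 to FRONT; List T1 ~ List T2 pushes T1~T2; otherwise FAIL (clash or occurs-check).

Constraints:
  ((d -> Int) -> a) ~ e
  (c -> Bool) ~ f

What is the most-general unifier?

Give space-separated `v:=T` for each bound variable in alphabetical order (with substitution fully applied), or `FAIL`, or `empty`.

Answer: e:=((d -> Int) -> a) f:=(c -> Bool)

Derivation:
step 1: unify ((d -> Int) -> a) ~ e  [subst: {-} | 1 pending]
  bind e := ((d -> Int) -> a)
step 2: unify (c -> Bool) ~ f  [subst: {e:=((d -> Int) -> a)} | 0 pending]
  bind f := (c -> Bool)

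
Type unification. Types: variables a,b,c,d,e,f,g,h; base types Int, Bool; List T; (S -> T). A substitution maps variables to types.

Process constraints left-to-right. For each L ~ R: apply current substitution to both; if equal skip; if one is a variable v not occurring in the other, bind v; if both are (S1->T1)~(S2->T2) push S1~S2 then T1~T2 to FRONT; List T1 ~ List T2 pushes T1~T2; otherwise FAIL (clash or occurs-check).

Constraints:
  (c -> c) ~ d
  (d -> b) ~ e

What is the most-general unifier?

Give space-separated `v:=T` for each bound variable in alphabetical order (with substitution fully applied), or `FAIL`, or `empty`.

Answer: d:=(c -> c) e:=((c -> c) -> b)

Derivation:
step 1: unify (c -> c) ~ d  [subst: {-} | 1 pending]
  bind d := (c -> c)
step 2: unify ((c -> c) -> b) ~ e  [subst: {d:=(c -> c)} | 0 pending]
  bind e := ((c -> c) -> b)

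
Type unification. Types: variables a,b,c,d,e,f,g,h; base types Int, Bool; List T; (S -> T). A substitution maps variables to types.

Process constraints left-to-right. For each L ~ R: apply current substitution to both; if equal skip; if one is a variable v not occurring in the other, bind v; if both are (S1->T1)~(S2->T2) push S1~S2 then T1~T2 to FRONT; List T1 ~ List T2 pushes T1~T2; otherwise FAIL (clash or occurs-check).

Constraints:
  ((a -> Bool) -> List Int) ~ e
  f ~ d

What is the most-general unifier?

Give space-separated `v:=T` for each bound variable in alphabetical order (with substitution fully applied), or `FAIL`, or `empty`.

Answer: e:=((a -> Bool) -> List Int) f:=d

Derivation:
step 1: unify ((a -> Bool) -> List Int) ~ e  [subst: {-} | 1 pending]
  bind e := ((a -> Bool) -> List Int)
step 2: unify f ~ d  [subst: {e:=((a -> Bool) -> List Int)} | 0 pending]
  bind f := d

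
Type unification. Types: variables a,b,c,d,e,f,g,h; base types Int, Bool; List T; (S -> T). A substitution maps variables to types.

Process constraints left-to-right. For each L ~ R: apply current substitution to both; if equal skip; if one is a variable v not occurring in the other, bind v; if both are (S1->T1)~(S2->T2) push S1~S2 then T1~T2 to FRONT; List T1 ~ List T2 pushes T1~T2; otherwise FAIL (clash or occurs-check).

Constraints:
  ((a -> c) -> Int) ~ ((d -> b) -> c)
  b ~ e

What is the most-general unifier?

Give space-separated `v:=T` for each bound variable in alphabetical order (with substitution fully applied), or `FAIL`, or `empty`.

step 1: unify ((a -> c) -> Int) ~ ((d -> b) -> c)  [subst: {-} | 1 pending]
  -> decompose arrow: push (a -> c)~(d -> b), Int~c
step 2: unify (a -> c) ~ (d -> b)  [subst: {-} | 2 pending]
  -> decompose arrow: push a~d, c~b
step 3: unify a ~ d  [subst: {-} | 3 pending]
  bind a := d
step 4: unify c ~ b  [subst: {a:=d} | 2 pending]
  bind c := b
step 5: unify Int ~ b  [subst: {a:=d, c:=b} | 1 pending]
  bind b := Int
step 6: unify Int ~ e  [subst: {a:=d, c:=b, b:=Int} | 0 pending]
  bind e := Int

Answer: a:=d b:=Int c:=Int e:=Int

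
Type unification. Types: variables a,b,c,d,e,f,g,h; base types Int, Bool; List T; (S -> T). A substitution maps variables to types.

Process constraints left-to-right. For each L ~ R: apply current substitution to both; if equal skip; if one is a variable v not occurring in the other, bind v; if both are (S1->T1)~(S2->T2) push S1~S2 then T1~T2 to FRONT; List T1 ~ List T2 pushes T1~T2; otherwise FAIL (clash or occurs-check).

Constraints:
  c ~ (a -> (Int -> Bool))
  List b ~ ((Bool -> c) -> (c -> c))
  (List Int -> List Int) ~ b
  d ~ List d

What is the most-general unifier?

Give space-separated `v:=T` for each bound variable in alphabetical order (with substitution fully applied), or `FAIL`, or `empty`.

Answer: FAIL

Derivation:
step 1: unify c ~ (a -> (Int -> Bool))  [subst: {-} | 3 pending]
  bind c := (a -> (Int -> Bool))
step 2: unify List b ~ ((Bool -> (a -> (Int -> Bool))) -> ((a -> (Int -> Bool)) -> (a -> (Int -> Bool))))  [subst: {c:=(a -> (Int -> Bool))} | 2 pending]
  clash: List b vs ((Bool -> (a -> (Int -> Bool))) -> ((a -> (Int -> Bool)) -> (a -> (Int -> Bool))))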